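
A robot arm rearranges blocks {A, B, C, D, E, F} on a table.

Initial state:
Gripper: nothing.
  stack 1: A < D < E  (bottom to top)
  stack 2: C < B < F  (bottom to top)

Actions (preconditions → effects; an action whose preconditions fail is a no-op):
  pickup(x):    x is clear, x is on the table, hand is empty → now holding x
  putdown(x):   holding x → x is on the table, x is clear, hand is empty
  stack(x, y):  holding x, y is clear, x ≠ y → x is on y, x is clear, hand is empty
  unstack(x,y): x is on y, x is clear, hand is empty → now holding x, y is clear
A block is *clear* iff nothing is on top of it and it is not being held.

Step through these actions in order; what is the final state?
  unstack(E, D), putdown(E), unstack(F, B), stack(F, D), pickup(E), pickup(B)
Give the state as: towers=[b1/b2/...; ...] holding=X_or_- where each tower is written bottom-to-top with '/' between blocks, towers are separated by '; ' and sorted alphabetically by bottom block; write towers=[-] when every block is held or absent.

towers=[A/D/F; C/B] holding=E

step 1 (unstack(E, D)): towers=[A/D; C/B/F] holding=E
step 2 (putdown(E)): towers=[A/D; C/B/F; E] holding=-
step 3 (unstack(F, B)): towers=[A/D; C/B; E] holding=F
step 4 (stack(F, D)): towers=[A/D/F; C/B; E] holding=-
step 5 (pickup(E)): towers=[A/D/F; C/B] holding=E
step 6 (pickup(B)) [no-op]: towers=[A/D/F; C/B] holding=E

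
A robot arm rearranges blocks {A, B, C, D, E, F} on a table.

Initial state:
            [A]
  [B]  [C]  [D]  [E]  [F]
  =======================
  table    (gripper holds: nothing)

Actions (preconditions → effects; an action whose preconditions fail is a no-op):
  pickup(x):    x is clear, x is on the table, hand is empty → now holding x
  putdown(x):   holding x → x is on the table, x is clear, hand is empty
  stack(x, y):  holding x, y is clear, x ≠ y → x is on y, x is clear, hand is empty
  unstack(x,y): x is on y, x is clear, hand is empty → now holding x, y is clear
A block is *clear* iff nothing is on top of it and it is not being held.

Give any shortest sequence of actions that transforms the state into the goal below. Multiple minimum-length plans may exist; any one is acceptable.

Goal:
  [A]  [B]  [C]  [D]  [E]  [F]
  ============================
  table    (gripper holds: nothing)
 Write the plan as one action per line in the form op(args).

unstack(A, D)
putdown(A)

step 1 (unstack(A, D)): towers=[B; C; D; E; F] holding=A
step 2 (putdown(A)): towers=[A; B; C; D; E; F] holding=-
goal check: towers=[A; B; C; D; E; F] holding=- — reached (length 2, optimal by BFS)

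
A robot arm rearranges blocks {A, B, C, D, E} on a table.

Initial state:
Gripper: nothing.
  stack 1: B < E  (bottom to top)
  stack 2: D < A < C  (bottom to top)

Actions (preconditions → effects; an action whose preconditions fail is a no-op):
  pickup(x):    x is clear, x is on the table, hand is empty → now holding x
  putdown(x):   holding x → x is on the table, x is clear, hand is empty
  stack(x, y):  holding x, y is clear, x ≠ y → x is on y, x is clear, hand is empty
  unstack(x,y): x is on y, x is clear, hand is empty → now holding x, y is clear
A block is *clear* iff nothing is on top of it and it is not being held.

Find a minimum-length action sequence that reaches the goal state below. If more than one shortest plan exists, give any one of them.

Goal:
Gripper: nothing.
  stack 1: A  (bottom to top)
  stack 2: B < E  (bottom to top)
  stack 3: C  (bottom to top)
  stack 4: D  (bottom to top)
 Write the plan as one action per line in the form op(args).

step 1 (unstack(C, A)): towers=[B/E; D/A] holding=C
step 2 (putdown(C)): towers=[B/E; C; D/A] holding=-
step 3 (unstack(A, D)): towers=[B/E; C; D] holding=A
step 4 (putdown(A)): towers=[A; B/E; C; D] holding=-
goal check: towers=[A; B/E; C; D] holding=- — reached (length 4, optimal by BFS)

unstack(C, A)
putdown(C)
unstack(A, D)
putdown(A)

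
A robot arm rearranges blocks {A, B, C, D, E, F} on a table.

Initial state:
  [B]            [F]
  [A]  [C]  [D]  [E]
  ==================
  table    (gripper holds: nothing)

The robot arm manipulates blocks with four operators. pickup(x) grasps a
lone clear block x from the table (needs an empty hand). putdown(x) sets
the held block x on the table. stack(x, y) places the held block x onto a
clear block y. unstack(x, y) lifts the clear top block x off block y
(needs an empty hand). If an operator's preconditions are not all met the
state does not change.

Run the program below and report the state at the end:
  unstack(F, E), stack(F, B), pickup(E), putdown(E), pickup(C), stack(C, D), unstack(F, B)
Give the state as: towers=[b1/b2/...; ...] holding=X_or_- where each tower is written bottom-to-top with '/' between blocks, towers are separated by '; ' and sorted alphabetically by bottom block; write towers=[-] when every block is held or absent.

step 1 (unstack(F, E)): towers=[A/B; C; D; E] holding=F
step 2 (stack(F, B)): towers=[A/B/F; C; D; E] holding=-
step 3 (pickup(E)): towers=[A/B/F; C; D] holding=E
step 4 (putdown(E)): towers=[A/B/F; C; D; E] holding=-
step 5 (pickup(C)): towers=[A/B/F; D; E] holding=C
step 6 (stack(C, D)): towers=[A/B/F; D/C; E] holding=-
step 7 (unstack(F, B)): towers=[A/B; D/C; E] holding=F

towers=[A/B; D/C; E] holding=F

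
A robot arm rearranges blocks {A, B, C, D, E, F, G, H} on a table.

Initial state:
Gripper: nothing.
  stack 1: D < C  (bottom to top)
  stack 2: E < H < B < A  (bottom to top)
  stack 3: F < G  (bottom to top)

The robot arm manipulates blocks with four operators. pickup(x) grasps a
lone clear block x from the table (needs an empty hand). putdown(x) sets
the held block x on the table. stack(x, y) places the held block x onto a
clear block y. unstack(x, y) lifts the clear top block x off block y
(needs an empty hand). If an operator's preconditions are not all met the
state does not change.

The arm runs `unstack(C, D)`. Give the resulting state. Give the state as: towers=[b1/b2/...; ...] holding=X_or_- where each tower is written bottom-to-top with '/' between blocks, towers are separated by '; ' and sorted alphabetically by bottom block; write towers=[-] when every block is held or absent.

before: towers=[D/C; E/H/B/A; F/G] holding=-
pre[unstack(C, D)]: on(C,D) yes, clear(C) yes, handempty yes
all met → apply unstack(C, D)
after:  towers=[D; E/H/B/A; F/G] holding=C

towers=[D; E/H/B/A; F/G] holding=C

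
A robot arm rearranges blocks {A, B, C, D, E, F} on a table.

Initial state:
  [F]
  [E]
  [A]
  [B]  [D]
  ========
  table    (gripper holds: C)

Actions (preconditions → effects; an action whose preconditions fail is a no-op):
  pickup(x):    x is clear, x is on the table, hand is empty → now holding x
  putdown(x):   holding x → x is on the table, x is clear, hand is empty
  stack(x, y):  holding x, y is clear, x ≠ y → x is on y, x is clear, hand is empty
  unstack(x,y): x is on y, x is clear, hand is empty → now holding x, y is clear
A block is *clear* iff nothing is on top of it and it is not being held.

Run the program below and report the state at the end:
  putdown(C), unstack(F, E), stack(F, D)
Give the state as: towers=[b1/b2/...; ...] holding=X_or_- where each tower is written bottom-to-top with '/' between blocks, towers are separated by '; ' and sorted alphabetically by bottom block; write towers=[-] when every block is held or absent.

step 1 (putdown(C)): towers=[B/A/E/F; C; D] holding=-
step 2 (unstack(F, E)): towers=[B/A/E; C; D] holding=F
step 3 (stack(F, D)): towers=[B/A/E; C; D/F] holding=-

towers=[B/A/E; C; D/F] holding=-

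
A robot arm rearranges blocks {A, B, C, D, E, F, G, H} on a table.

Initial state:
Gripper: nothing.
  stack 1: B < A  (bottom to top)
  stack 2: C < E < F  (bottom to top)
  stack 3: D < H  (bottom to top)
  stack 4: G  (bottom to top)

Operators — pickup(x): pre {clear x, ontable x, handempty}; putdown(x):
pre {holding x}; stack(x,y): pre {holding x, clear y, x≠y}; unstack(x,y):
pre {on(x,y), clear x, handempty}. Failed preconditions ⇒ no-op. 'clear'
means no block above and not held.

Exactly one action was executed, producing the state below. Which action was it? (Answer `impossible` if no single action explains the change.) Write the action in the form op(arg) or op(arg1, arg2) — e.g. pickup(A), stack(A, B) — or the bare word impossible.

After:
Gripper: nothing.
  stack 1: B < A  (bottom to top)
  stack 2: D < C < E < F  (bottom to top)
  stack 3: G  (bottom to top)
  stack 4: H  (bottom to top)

impossible

target: towers=[B/A; D/C/E/F; G; H] holding=-
         pickup(G) → towers=[B/A; C/E/F; D/H] holding=G
     unstack(A, B) → towers=[B; C/E/F; D/H; G] holding=A
     unstack(H, D) → towers=[B/A; C/E/F; D; G] holding=H
     unstack(F, E) → towers=[B/A; C/E; D/H; G] holding=F
none of the 4 applicable actions match → impossible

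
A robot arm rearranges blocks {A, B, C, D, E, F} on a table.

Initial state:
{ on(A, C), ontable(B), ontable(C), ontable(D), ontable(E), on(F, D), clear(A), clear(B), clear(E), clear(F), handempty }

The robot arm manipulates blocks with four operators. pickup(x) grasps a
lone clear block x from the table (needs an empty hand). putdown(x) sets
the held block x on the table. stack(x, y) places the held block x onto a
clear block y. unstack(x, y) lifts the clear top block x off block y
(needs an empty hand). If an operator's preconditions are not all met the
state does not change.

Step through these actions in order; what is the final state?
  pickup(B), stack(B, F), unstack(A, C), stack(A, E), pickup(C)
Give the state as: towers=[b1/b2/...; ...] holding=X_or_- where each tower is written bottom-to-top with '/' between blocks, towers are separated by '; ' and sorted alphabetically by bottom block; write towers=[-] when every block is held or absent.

step 1 (pickup(B)): towers=[C/A; D/F; E] holding=B
step 2 (stack(B, F)): towers=[C/A; D/F/B; E] holding=-
step 3 (unstack(A, C)): towers=[C; D/F/B; E] holding=A
step 4 (stack(A, E)): towers=[C; D/F/B; E/A] holding=-
step 5 (pickup(C)): towers=[D/F/B; E/A] holding=C

towers=[D/F/B; E/A] holding=C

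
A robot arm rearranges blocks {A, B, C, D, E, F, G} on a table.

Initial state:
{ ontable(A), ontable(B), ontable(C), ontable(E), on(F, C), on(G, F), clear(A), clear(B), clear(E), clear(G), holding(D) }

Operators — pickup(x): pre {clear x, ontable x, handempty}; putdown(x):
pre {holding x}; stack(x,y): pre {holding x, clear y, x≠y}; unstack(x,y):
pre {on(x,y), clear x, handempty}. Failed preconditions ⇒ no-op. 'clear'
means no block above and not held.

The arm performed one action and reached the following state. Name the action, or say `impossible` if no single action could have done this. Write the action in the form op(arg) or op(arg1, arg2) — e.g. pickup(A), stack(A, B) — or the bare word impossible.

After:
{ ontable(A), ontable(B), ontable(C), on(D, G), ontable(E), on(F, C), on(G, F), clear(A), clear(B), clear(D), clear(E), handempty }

target: towers=[A; B; C/F/G/D; E] holding=-
        putdown(D) → towers=[A; B; C/F/G; D; E] holding=-
       stack(D, B) → towers=[A; B/D; C/F/G; E] holding=-
       stack(D, G) → towers=[A; B; C/F/G/D; E] holding=-  ← match
       stack(D, A) → towers=[A/D; B; C/F/G; E] holding=-
       stack(D, E) → towers=[A; B; C/F/G; E/D] holding=-

stack(D, G)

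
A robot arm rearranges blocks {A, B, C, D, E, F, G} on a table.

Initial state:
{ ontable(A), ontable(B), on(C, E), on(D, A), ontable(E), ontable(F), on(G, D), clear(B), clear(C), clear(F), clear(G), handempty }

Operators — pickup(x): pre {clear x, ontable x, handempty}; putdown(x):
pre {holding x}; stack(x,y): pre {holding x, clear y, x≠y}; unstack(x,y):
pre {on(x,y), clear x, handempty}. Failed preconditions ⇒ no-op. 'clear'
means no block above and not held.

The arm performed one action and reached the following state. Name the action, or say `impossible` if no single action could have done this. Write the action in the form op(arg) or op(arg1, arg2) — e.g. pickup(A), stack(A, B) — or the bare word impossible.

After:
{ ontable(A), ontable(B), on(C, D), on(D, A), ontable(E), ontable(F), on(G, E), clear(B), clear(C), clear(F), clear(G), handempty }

target: towers=[A/D/C; B; E/G; F] holding=-
         pickup(B) → towers=[A/D/G; E/C; F] holding=B
         pickup(F) → towers=[A/D/G; B; E/C] holding=F
     unstack(G, D) → towers=[A/D; B; E/C; F] holding=G
     unstack(C, E) → towers=[A/D/G; B; E; F] holding=C
none of the 4 applicable actions match → impossible

impossible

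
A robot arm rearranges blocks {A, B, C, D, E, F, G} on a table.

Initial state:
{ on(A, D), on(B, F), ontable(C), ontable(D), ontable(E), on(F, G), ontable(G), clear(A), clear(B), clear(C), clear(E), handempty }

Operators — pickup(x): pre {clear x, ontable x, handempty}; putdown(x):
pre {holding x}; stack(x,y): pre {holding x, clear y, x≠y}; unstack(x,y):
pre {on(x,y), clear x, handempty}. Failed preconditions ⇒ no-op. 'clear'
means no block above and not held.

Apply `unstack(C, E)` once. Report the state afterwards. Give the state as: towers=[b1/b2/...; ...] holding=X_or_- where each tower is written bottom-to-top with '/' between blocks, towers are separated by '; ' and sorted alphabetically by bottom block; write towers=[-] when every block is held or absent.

towers=[C; D/A; E; G/F/B] holding=-

before: towers=[C; D/A; E; G/F/B] holding=-
pre[unstack(C, E)]: on(C,E) no, clear(C) yes, handempty yes
on(C,E) unmet → unstack(C, E) is a no-op
after:  towers=[C; D/A; E; G/F/B] holding=-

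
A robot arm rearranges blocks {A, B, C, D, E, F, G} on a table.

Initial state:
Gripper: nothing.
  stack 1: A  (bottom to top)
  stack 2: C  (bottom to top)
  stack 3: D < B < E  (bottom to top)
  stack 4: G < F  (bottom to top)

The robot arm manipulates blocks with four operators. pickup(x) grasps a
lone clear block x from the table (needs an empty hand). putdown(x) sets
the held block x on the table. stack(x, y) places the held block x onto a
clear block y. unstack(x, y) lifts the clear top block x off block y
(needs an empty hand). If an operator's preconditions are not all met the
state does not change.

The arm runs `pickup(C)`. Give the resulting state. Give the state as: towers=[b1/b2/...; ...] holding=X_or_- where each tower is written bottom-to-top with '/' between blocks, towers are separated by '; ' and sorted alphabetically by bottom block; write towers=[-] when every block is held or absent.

towers=[A; D/B/E; G/F] holding=C

before: towers=[A; C; D/B/E; G/F] holding=-
pre[pickup(C)]: clear(C) yes, ontable(C) yes, handempty yes
all met → apply pickup(C)
after:  towers=[A; D/B/E; G/F] holding=C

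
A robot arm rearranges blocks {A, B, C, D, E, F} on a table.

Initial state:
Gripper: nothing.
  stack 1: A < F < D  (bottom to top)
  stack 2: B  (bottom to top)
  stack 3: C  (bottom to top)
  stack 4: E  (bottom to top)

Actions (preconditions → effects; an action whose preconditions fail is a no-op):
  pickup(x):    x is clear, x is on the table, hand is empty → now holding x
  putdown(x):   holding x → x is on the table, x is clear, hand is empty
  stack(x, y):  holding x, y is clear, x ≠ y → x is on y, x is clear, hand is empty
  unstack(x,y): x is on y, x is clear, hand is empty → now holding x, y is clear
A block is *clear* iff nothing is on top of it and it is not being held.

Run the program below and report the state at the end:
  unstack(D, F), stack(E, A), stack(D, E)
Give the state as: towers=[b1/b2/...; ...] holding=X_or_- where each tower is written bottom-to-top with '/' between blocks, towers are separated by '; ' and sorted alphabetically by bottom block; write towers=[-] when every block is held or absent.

towers=[A/F; B; C; E/D] holding=-

step 1 (unstack(D, F)): towers=[A/F; B; C; E] holding=D
step 2 (stack(E, A)) [no-op]: towers=[A/F; B; C; E] holding=D
step 3 (stack(D, E)): towers=[A/F; B; C; E/D] holding=-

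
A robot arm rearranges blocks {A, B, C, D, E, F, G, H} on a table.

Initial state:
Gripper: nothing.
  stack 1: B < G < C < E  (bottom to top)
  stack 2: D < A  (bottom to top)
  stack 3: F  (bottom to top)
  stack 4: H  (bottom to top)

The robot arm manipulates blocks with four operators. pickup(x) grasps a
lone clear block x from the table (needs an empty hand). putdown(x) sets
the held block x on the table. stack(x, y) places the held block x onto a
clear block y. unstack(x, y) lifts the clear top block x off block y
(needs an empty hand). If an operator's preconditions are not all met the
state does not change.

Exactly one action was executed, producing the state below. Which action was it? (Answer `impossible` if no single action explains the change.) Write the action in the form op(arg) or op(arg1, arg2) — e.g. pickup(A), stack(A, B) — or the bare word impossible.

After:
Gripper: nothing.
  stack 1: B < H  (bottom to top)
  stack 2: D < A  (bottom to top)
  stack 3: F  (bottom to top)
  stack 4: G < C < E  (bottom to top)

target: towers=[B/H; D/A; F; G/C/E] holding=-
     unstack(A, D) → towers=[B/G/C/E; D; F; H] holding=A
     unstack(E, C) → towers=[B/G/C; D/A; F; H] holding=E
         pickup(H) → towers=[B/G/C/E; D/A; F] holding=H
         pickup(F) → towers=[B/G/C/E; D/A; H] holding=F
none of the 4 applicable actions match → impossible

impossible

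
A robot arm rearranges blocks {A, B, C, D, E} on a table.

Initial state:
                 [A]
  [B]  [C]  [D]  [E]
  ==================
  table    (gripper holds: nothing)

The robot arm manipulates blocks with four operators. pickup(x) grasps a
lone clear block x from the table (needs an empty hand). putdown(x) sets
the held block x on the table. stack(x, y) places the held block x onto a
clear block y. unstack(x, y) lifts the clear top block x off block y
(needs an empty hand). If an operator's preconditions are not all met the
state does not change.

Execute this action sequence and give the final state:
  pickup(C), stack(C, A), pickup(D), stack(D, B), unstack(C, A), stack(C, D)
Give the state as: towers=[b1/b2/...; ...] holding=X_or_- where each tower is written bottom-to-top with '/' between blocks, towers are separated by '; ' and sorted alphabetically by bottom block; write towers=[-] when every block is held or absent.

step 1 (pickup(C)): towers=[B; D; E/A] holding=C
step 2 (stack(C, A)): towers=[B; D; E/A/C] holding=-
step 3 (pickup(D)): towers=[B; E/A/C] holding=D
step 4 (stack(D, B)): towers=[B/D; E/A/C] holding=-
step 5 (unstack(C, A)): towers=[B/D; E/A] holding=C
step 6 (stack(C, D)): towers=[B/D/C; E/A] holding=-

towers=[B/D/C; E/A] holding=-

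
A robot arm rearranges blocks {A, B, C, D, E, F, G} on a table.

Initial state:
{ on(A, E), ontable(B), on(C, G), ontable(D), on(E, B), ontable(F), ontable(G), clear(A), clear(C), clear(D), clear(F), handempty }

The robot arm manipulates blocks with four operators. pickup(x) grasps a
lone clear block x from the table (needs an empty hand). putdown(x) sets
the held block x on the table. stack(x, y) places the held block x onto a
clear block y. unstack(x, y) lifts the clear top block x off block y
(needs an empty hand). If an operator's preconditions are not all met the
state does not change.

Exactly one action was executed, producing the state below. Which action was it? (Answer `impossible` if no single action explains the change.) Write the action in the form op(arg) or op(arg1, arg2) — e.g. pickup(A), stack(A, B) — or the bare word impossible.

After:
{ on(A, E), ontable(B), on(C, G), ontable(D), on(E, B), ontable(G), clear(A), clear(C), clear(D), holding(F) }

pickup(F)

target: towers=[B/E/A; D; G/C] holding=F
         pickup(F) → towers=[B/E/A; D; G/C] holding=F  ← match
         pickup(D) → towers=[B/E/A; F; G/C] holding=D
     unstack(A, E) → towers=[B/E; D; F; G/C] holding=A
     unstack(C, G) → towers=[B/E/A; D; F; G] holding=C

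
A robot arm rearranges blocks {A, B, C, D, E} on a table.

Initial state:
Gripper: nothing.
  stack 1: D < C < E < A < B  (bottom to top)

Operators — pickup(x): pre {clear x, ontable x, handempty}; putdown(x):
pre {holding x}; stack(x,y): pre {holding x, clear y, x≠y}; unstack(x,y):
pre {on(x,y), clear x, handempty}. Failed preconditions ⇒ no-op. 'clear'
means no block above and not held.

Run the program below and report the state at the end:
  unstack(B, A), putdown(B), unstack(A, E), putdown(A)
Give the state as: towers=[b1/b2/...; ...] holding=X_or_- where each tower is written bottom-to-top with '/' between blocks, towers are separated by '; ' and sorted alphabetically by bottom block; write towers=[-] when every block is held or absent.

towers=[A; B; D/C/E] holding=-

step 1 (unstack(B, A)): towers=[D/C/E/A] holding=B
step 2 (putdown(B)): towers=[B; D/C/E/A] holding=-
step 3 (unstack(A, E)): towers=[B; D/C/E] holding=A
step 4 (putdown(A)): towers=[A; B; D/C/E] holding=-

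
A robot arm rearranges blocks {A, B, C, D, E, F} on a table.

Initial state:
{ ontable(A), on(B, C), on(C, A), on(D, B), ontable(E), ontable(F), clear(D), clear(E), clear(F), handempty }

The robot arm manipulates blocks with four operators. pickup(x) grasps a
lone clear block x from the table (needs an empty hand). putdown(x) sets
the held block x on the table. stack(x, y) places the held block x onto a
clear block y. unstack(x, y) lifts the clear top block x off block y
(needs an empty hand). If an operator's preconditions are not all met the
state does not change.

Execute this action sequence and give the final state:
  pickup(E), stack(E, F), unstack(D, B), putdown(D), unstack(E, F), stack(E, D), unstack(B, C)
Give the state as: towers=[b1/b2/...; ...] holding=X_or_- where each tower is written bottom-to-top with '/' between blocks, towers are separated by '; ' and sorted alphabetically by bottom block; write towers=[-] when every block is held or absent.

towers=[A/C; D/E; F] holding=B

step 1 (pickup(E)): towers=[A/C/B/D; F] holding=E
step 2 (stack(E, F)): towers=[A/C/B/D; F/E] holding=-
step 3 (unstack(D, B)): towers=[A/C/B; F/E] holding=D
step 4 (putdown(D)): towers=[A/C/B; D; F/E] holding=-
step 5 (unstack(E, F)): towers=[A/C/B; D; F] holding=E
step 6 (stack(E, D)): towers=[A/C/B; D/E; F] holding=-
step 7 (unstack(B, C)): towers=[A/C; D/E; F] holding=B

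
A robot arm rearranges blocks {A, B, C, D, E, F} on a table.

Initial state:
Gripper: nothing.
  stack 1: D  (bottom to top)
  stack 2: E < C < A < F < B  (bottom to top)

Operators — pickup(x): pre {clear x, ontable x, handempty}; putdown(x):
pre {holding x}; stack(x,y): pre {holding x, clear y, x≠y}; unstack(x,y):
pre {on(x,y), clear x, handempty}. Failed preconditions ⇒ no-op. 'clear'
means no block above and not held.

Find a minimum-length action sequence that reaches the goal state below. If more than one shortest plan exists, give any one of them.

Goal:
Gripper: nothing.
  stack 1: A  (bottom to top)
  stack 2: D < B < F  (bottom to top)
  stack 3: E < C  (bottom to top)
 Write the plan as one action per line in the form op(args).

unstack(B, F)
stack(B, D)
unstack(F, A)
stack(F, B)
unstack(A, C)
putdown(A)

step 1 (unstack(B, F)): towers=[D; E/C/A/F] holding=B
step 2 (stack(B, D)): towers=[D/B; E/C/A/F] holding=-
step 3 (unstack(F, A)): towers=[D/B; E/C/A] holding=F
step 4 (stack(F, B)): towers=[D/B/F; E/C/A] holding=-
step 5 (unstack(A, C)): towers=[D/B/F; E/C] holding=A
step 6 (putdown(A)): towers=[A; D/B/F; E/C] holding=-
goal check: towers=[A; D/B/F; E/C] holding=- — reached (length 6, optimal by BFS)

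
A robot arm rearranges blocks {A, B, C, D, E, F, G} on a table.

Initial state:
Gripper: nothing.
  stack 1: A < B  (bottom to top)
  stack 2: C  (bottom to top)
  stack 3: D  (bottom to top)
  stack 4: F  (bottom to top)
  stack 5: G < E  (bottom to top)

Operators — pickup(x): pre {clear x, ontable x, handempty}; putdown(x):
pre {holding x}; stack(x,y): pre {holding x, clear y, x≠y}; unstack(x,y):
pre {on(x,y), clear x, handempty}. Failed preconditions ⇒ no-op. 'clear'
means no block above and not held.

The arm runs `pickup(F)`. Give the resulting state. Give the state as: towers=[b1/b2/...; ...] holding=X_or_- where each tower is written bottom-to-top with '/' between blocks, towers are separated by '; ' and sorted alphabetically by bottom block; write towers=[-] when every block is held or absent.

before: towers=[A/B; C; D; F; G/E] holding=-
pre[pickup(F)]: clear(F) ok, ontable(F) ok, handempty ok
all met → apply pickup(F)
after:  towers=[A/B; C; D; G/E] holding=F

towers=[A/B; C; D; G/E] holding=F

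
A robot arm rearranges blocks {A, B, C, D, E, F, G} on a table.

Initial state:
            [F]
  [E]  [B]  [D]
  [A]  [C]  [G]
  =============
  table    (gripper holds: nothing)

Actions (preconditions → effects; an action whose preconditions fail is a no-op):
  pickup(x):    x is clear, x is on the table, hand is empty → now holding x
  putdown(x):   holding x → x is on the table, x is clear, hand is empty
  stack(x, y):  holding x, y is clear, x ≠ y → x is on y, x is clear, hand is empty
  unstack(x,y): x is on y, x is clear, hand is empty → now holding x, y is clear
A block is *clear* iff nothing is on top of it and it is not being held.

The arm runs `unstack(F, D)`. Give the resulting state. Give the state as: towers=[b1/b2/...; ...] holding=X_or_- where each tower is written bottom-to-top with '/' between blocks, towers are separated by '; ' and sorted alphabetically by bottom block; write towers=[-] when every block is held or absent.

towers=[A/E; C/B; G/D] holding=F

before: towers=[A/E; C/B; G/D/F] holding=-
pre[unstack(F, D)]: on(F,D) ✓, clear(F) ✓, handempty ✓
all met → apply unstack(F, D)
after:  towers=[A/E; C/B; G/D] holding=F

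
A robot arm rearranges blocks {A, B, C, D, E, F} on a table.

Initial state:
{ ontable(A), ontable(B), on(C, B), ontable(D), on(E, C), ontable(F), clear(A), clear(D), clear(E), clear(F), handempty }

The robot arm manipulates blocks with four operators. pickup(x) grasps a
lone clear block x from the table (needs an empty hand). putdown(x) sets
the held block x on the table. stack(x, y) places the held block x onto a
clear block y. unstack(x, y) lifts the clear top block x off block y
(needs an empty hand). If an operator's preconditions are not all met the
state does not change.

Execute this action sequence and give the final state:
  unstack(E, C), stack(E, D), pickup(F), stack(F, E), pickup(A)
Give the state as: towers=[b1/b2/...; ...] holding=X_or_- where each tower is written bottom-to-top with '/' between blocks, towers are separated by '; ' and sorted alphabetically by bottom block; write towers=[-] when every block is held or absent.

towers=[B/C; D/E/F] holding=A

step 1 (unstack(E, C)): towers=[A; B/C; D; F] holding=E
step 2 (stack(E, D)): towers=[A; B/C; D/E; F] holding=-
step 3 (pickup(F)): towers=[A; B/C; D/E] holding=F
step 4 (stack(F, E)): towers=[A; B/C; D/E/F] holding=-
step 5 (pickup(A)): towers=[B/C; D/E/F] holding=A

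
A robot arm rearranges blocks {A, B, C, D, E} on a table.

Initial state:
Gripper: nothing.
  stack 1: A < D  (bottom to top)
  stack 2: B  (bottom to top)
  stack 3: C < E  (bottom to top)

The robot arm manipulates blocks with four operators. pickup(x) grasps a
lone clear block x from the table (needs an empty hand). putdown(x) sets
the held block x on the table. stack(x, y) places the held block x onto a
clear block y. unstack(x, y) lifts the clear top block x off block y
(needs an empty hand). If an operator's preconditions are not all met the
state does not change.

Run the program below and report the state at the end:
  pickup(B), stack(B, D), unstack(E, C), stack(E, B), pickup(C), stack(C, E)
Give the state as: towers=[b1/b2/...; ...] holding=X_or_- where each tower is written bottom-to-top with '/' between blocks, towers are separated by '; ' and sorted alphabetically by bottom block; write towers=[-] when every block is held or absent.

towers=[A/D/B/E/C] holding=-

step 1 (pickup(B)): towers=[A/D; C/E] holding=B
step 2 (stack(B, D)): towers=[A/D/B; C/E] holding=-
step 3 (unstack(E, C)): towers=[A/D/B; C] holding=E
step 4 (stack(E, B)): towers=[A/D/B/E; C] holding=-
step 5 (pickup(C)): towers=[A/D/B/E] holding=C
step 6 (stack(C, E)): towers=[A/D/B/E/C] holding=-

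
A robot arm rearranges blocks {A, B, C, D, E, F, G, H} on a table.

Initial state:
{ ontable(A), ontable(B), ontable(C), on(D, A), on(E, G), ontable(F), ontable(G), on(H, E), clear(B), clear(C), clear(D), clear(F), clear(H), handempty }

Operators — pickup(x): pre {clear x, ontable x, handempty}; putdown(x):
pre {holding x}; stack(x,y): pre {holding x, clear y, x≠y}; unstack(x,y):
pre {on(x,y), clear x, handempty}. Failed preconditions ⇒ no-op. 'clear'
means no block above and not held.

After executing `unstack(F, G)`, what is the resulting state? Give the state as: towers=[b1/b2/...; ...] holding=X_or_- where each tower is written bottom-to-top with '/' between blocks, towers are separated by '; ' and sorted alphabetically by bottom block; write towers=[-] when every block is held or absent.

towers=[A/D; B; C; F; G/E/H] holding=-

before: towers=[A/D; B; C; F; G/E/H] holding=-
pre[unstack(F, G)]: on(F,G) ✗, clear(F) ✓, handempty ✓
on(F,G) unmet → unstack(F, G) is a no-op
after:  towers=[A/D; B; C; F; G/E/H] holding=-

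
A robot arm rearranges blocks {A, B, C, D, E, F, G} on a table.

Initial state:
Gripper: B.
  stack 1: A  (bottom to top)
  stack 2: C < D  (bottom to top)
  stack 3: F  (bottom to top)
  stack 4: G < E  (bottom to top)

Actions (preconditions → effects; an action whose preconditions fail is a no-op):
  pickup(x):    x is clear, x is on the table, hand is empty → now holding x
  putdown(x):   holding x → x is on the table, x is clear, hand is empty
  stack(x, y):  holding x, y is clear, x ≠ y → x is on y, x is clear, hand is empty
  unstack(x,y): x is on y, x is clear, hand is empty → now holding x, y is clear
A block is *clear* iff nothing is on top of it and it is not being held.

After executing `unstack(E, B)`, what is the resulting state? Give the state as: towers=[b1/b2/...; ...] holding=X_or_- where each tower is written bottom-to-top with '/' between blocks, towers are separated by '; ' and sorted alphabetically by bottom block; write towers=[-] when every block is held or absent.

before: towers=[A; C/D; F; G/E] holding=B
pre[unstack(E, B)]: on(E,B) no, clear(E) yes, handempty no
on(E,B), handempty unmet → unstack(E, B) is a no-op
after:  towers=[A; C/D; F; G/E] holding=B

towers=[A; C/D; F; G/E] holding=B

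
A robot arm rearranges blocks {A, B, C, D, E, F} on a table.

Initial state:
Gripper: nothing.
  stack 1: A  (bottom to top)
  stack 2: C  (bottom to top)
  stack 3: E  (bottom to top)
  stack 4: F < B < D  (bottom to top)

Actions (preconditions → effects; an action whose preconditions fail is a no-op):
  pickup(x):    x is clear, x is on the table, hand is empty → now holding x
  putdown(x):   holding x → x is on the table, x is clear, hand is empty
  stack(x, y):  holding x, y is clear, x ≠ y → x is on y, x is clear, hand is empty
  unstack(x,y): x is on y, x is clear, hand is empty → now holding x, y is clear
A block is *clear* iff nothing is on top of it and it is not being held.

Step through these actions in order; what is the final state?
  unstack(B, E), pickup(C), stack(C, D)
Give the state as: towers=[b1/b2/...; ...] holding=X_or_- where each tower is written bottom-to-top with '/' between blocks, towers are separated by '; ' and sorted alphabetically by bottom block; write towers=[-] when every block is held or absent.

towers=[A; E; F/B/D/C] holding=-

step 1 (unstack(B, E)) [no-op]: towers=[A; C; E; F/B/D] holding=-
step 2 (pickup(C)): towers=[A; E; F/B/D] holding=C
step 3 (stack(C, D)): towers=[A; E; F/B/D/C] holding=-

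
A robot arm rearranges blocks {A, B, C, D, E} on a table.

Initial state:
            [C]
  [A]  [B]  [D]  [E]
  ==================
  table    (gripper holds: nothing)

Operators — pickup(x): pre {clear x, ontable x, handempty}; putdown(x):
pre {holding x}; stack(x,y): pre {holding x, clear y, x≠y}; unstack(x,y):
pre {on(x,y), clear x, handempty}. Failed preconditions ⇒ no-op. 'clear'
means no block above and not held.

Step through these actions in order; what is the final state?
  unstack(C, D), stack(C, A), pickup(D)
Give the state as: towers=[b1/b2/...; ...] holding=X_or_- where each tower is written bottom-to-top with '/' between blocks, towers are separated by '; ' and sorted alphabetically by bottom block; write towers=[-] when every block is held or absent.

step 1 (unstack(C, D)): towers=[A; B; D; E] holding=C
step 2 (stack(C, A)): towers=[A/C; B; D; E] holding=-
step 3 (pickup(D)): towers=[A/C; B; E] holding=D

towers=[A/C; B; E] holding=D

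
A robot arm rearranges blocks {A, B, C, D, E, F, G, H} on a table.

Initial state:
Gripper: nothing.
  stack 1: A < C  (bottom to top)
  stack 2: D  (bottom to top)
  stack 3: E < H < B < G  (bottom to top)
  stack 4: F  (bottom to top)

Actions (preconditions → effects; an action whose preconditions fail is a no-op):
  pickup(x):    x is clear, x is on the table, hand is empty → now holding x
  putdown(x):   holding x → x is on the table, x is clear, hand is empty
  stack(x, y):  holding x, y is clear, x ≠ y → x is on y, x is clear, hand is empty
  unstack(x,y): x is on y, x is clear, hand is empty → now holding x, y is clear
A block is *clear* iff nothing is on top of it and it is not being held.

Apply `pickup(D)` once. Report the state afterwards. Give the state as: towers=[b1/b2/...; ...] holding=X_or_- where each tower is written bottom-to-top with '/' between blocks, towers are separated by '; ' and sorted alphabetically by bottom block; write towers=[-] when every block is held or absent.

towers=[A/C; E/H/B/G; F] holding=D

before: towers=[A/C; D; E/H/B/G; F] holding=-
pre[pickup(D)]: clear(D) yes, ontable(D) yes, handempty yes
all met → apply pickup(D)
after:  towers=[A/C; E/H/B/G; F] holding=D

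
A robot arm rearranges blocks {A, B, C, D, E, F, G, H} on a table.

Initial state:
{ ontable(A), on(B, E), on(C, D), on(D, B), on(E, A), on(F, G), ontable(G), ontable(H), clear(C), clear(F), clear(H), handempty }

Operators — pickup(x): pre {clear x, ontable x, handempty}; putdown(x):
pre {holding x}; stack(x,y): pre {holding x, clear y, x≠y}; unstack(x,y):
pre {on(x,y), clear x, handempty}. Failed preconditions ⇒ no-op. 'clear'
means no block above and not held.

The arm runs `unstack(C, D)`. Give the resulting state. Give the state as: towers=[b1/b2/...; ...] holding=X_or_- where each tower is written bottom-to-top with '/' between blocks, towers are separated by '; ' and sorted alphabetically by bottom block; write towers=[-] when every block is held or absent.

towers=[A/E/B/D; G/F; H] holding=C

before: towers=[A/E/B/D/C; G/F; H] holding=-
pre[unstack(C, D)]: on(C,D) ok, clear(C) ok, handempty ok
all met → apply unstack(C, D)
after:  towers=[A/E/B/D; G/F; H] holding=C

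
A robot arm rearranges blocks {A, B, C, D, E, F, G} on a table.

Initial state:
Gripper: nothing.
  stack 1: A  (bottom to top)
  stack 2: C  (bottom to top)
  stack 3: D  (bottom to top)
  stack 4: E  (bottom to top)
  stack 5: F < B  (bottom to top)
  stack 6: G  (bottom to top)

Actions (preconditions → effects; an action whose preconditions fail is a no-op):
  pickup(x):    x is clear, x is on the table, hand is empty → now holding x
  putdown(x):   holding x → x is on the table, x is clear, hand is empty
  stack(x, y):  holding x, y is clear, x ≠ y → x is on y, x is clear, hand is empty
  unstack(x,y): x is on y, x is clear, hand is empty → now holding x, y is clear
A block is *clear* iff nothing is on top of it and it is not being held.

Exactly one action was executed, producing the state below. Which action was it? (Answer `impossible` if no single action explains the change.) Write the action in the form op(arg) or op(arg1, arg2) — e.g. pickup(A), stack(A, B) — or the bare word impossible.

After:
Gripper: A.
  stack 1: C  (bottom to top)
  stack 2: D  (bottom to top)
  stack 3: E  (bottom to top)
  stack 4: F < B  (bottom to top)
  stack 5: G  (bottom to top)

pickup(A)

target: towers=[C; D; E; F/B; G] holding=A
     unstack(B, F) → towers=[A; C; D; E; F; G] holding=B
         pickup(G) → towers=[A; C; D; E; F/B] holding=G
         pickup(D) → towers=[A; C; E; F/B; G] holding=D
         pickup(A) → towers=[C; D; E; F/B; G] holding=A  ← match
         pickup(E) → towers=[A; C; D; F/B; G] holding=E
         pickup(C) → towers=[A; D; E; F/B; G] holding=C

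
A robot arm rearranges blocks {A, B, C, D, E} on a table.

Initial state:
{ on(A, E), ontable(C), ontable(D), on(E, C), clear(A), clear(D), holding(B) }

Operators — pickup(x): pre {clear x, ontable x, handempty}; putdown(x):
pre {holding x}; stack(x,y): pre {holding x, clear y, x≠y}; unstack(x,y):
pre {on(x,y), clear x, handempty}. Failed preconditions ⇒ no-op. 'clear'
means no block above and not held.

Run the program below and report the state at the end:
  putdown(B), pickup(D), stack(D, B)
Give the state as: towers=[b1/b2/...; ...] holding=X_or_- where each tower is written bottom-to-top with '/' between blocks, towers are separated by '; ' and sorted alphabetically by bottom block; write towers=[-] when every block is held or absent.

towers=[B/D; C/E/A] holding=-

step 1 (putdown(B)): towers=[B; C/E/A; D] holding=-
step 2 (pickup(D)): towers=[B; C/E/A] holding=D
step 3 (stack(D, B)): towers=[B/D; C/E/A] holding=-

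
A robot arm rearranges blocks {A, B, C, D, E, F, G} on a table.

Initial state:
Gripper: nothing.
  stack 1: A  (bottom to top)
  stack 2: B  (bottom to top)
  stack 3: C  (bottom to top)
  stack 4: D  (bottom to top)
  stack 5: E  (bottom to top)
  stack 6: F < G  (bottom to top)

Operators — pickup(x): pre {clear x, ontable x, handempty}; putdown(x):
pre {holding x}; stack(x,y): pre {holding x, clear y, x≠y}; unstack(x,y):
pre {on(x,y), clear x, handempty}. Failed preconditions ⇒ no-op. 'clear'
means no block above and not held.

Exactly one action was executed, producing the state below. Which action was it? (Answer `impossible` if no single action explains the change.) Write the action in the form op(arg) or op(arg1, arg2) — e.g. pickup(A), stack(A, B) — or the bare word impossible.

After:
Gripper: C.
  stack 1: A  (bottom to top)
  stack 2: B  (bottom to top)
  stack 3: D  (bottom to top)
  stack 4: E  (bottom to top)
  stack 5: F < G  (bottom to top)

pickup(C)

target: towers=[A; B; D; E; F/G] holding=C
         pickup(B) → towers=[A; C; D; E; F/G] holding=B
     unstack(G, F) → towers=[A; B; C; D; E; F] holding=G
         pickup(D) → towers=[A; B; C; E; F/G] holding=D
         pickup(A) → towers=[B; C; D; E; F/G] holding=A
         pickup(E) → towers=[A; B; C; D; F/G] holding=E
         pickup(C) → towers=[A; B; D; E; F/G] holding=C  ← match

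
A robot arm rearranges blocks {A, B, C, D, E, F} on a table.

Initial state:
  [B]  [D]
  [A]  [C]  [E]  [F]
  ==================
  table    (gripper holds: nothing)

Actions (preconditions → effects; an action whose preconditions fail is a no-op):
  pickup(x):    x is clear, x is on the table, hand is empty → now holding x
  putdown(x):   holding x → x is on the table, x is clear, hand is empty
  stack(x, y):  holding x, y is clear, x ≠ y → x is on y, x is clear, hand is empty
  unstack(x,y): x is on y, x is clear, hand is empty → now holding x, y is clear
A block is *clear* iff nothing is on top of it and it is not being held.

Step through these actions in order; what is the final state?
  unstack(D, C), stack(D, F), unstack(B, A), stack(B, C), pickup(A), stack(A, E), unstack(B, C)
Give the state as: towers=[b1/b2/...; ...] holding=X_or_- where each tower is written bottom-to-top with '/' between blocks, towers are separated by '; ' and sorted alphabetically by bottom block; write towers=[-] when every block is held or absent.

towers=[C; E/A; F/D] holding=B

step 1 (unstack(D, C)): towers=[A/B; C; E; F] holding=D
step 2 (stack(D, F)): towers=[A/B; C; E; F/D] holding=-
step 3 (unstack(B, A)): towers=[A; C; E; F/D] holding=B
step 4 (stack(B, C)): towers=[A; C/B; E; F/D] holding=-
step 5 (pickup(A)): towers=[C/B; E; F/D] holding=A
step 6 (stack(A, E)): towers=[C/B; E/A; F/D] holding=-
step 7 (unstack(B, C)): towers=[C; E/A; F/D] holding=B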